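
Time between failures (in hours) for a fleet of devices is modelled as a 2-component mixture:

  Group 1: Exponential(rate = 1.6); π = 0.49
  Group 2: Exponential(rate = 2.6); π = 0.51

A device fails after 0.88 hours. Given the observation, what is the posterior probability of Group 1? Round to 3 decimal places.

0.588

Posterior ∝ prior × likelihood, so P(k | x) ∝ π_k f_k(x); normalise over all components.
Evaluate each component's likelihood at the observed value:
  L_1 = 1.6·e^(−1.6·0.88) = 1.6·e^(−1.4080) = 0.391411
  L_2 = 2.6·e^(−2.6·0.88) = 2.6·e^(−2.2880) = 0.26382
Multiply by the mixture weights:
  π_1·L_1 = 0.49 × 0.391411 = 0.191792
  π_2·L_2 = 0.51 × 0.26382 = 0.134548
Sum: 0.191792 + 0.134548 = 0.32634
Responsibility of Group 1: 0.191792 / 0.32634 ≈ 0.588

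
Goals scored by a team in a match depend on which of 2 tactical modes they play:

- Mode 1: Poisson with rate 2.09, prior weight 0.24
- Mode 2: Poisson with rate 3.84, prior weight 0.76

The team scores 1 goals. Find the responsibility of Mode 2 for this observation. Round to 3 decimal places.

By Bayes' theorem, P(k | x) = π_k f_k(x) / Σ_j π_j f_j(x).
Poisson probabilities:
  f_1 = e^(−2.09)·2.09^1/1! = 0.258506
  f_2 = e^(−3.84)·3.84^1/1! = 0.0825354
Multiply by the mixture weights:
  π_1·f_1 = 0.24 × 0.258506 = 0.0620415
  π_2·f_2 = 0.76 × 0.0825354 = 0.0627269
Denominator: 0.0620415 + 0.0627269 = 0.124768
Responsibility of Mode 2: 0.0627269 / 0.124768 ≈ 0.503

0.503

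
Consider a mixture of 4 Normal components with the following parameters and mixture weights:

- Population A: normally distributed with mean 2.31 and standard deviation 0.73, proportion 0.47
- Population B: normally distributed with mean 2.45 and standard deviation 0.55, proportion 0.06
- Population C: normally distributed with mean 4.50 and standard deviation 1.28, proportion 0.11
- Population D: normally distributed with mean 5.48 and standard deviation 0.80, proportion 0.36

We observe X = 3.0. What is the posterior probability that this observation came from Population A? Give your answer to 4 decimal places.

0.7846

Apply Bayes' rule: the posterior for each component is proportional to its prior times its likelihood at x.
Component likelihoods at x = 3.0:
  p_A = 0.349611
  p_B = 0.439947
  p_C = 0.156853
  p_D = 0.00408352
Unnormalised posteriors:
  P(Z=A)·p_A = 0.47 × 0.349611 = 0.164317
  P(Z=B)·p_B = 0.06 × 0.439947 = 0.0263968
  P(Z=C)·p_C = 0.11 × 0.156853 = 0.0172539
  P(Z=D)·p_D = 0.36 × 0.00408352 = 0.00147007
Sum: 0.164317 + 0.0263968 + 0.0172539 + 0.00147007 = 0.209438
P(Population A | 3.0) = 0.164317 / 0.209438 ≈ 0.7846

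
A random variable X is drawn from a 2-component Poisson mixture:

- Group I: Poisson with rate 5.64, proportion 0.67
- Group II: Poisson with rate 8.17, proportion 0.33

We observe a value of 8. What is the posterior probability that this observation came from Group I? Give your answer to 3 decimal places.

0.568

By Bayes' theorem, P(k | x) = P(Z=k) f_k(x) / Σ_j P(Z=j) f_j(x).
Evaluate each component's likelihood at the observed value:
  L_I = e^(−5.64)·5.64^8/8! = 0.0902176
  L_II = e^(−8.17)·8.17^8/8! = 0.139338
Unnormalised posteriors:
  P(Z=I)·L_I = 0.67 × 0.0902176 = 0.0604458
  P(Z=II)·L_II = 0.33 × 0.139338 = 0.0459816
Denominator: 0.0604458 + 0.0459816 = 0.106427
So the posterior for Group I is 0.0604458 / 0.106427 ≈ 0.568.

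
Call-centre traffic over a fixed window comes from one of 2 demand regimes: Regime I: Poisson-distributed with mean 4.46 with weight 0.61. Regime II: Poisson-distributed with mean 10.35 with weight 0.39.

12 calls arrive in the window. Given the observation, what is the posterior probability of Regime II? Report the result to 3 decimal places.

0.977

The responsibility of component k is π_k f_k(x) divided by Σ_j π_j f_j(x).
Component likelihoods at x = 12 calls:
  p_I = e^(−4.46)·4.46^12/12! = 0.0014953
  p_II = e^(−10.35)·10.35^12/12! = 0.100925
Prior × likelihood for each component:
  π_I·p_I = 0.61 × 0.0014953 = 0.000912132
  π_II·p_II = 0.39 × 0.100925 = 0.0393608
Evidence: 0.000912132 + 0.0393608 = 0.0402729
Responsibility of Regime II: 0.0393608 / 0.0402729 ≈ 0.977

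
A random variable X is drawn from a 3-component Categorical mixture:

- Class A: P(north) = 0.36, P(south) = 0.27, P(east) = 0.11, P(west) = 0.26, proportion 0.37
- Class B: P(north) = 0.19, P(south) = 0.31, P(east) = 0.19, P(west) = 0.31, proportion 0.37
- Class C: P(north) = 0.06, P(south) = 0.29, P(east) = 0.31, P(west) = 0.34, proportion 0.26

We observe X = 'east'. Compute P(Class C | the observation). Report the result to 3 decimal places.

By Bayes' theorem, P(k | x) = π_k f_k(x) / Σ_j π_j f_j(x).
Component likelihoods at x = 'east':
  L_A = P(east | comp) = 0.11
  L_B = P(east | comp) = 0.19
  L_C = P(east | comp) = 0.31
Prior × likelihood for each component:
  π_A·L_A = 0.37 × 0.11 = 0.0407
  π_B·L_B = 0.37 × 0.19 = 0.0703
  π_C·L_C = 0.26 × 0.31 = 0.0806
Evidence: 0.0407 + 0.0703 + 0.0806 = 0.1916
P(Class C | data) ≈ 0.421

0.421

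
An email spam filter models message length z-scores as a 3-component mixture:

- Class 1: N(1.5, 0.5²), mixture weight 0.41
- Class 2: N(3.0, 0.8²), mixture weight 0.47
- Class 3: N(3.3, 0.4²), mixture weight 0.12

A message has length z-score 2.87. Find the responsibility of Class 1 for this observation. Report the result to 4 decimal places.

Apply Bayes' rule: the posterior for each component is proportional to its prior times its likelihood at x.
Normal densities:
  L_1 = (1/(0.5·√(2π)))·exp(−(2.87−1.5)²/(2·0.5²)) = 0.797885·exp(-3.75380) = 0.0186933
  L_2 = (1/(0.8·√(2π)))·exp(−(2.87−3.0)²/(2·0.8²)) = 0.498678·exp(-0.01320) = 0.492137
  L_3 = (1/(0.4·√(2π)))·exp(−(2.87−3.3)²/(2·0.4²)) = 0.997356·exp(-0.57781) = 0.559641
Unnormalised posteriors:
  w_1·L_1 = 0.41 × 0.0186933 = 0.00766424
  w_2·L_2 = 0.47 × 0.492137 = 0.231304
  w_3·L_3 = 0.12 × 0.559641 = 0.0671569
Marginal: 0.00766424 + 0.231304 + 0.0671569 = 0.306126
P(Class 1 | data) ≈ 0.0250

0.0250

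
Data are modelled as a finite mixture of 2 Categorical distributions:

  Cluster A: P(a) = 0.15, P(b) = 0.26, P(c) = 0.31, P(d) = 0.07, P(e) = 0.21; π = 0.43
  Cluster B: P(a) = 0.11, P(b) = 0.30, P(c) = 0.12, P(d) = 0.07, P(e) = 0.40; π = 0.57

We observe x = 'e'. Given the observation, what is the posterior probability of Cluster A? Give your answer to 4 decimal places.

The responsibility of component k is P(Z=k) f_k(x) divided by Σ_j P(Z=j) f_j(x).
Categorical probabilities:
  f_A = P(e | comp) = 0.21
  f_B = P(e | comp) = 0.40
Unnormalised posteriors:
  P(Z=A)·f_A = 0.43 × 0.21 = 0.0903
  P(Z=B)·f_B = 0.57 × 0.4 = 0.228
Marginal: 0.0903 + 0.228 = 0.3183
So the posterior for Cluster A is 0.0903 / 0.3183 ≈ 0.2837.

0.2837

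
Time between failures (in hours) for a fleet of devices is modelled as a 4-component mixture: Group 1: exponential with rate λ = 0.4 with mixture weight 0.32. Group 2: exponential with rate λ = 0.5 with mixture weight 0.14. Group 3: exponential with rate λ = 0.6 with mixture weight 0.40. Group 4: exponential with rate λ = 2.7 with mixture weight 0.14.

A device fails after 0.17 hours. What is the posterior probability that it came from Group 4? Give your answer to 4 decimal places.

0.3735

Apply Bayes' rule: the posterior for each component is proportional to its prior times its likelihood at x.
Component likelihoods at x = 0.17 hours:
  f_1 = 0.4·e^(−0.4·0.17) = 0.4·e^(−0.0680) = 0.373704
  f_2 = 0.5·e^(−0.5·0.17) = 0.5·e^(−0.0850) = 0.459256
  f_3 = 0.6·e^(−0.6·0.17) = 0.6·e^(−0.1020) = 0.541818
  f_4 = 2.7·e^(−2.7·0.17) = 2.7·e^(−0.4590) = 1.70617
Multiply by the mixture weights:
  P(Z=1)·f_1 = 0.32 × 0.373704 = 0.119585
  P(Z=2)·f_2 = 0.14 × 0.459256 = 0.0642959
  P(Z=3)·f_3 = 0.40 × 0.541818 = 0.216727
  P(Z=4)·f_4 = 0.14 × 1.70617 = 0.238864
Normaliser: 0.119585 + 0.0642959 + 0.216727 + 0.238864 = 0.639472
P(Group 4 | 0.17 hours) ≈ 0.3735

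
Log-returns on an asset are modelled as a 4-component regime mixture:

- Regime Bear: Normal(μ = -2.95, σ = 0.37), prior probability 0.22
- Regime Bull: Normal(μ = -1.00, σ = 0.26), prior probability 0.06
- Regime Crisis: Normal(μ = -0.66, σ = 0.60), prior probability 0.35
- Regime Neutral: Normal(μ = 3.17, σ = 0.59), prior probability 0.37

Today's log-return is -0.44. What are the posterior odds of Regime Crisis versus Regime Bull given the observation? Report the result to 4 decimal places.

Only the two components matter; the odds are (π_i f_i(x)) / (π_j f_j(x)).
Component likelihoods at x = -0.44:
  f_Bear = (1/(0.37·√(2π)))·exp(−(-0.44−-2.95)²/(2·0.37²)) = 1.078222·exp(-23.00986) = 1.0956e-10
  f_Bull = (1/(0.26·√(2π)))·exp(−(-0.44−-1.00)²/(2·0.26²)) = 1.534393·exp(-2.31953) = 0.150862
  f_Crisis = (1/(0.60·√(2π)))·exp(−(-0.44−-0.66)²/(2·0.60²)) = 0.664904·exp(-0.06722) = 0.621677
  f_Neutral = (1/(0.59·√(2π)))·exp(−(-0.44−3.17)²/(2·0.59²)) = 0.676173·exp(-18.71890) = 5.01813e-09
0.217587 / 0.0090517 ≈ 24.0382

24.0382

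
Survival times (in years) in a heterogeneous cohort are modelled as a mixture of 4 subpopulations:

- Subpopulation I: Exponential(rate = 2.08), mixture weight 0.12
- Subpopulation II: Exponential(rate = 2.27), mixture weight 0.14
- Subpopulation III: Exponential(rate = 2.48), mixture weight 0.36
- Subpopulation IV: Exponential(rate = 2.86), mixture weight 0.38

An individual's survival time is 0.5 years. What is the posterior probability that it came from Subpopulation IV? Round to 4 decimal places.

Apply Bayes' rule: the posterior for each component is proportional to its prior times its likelihood at x.
Evaluate each component's likelihood at the observed value:
  p_I = 0.735186
  p_II = 0.729628
  p_III = 0.717673
  p_IV = 0.684424
Unnormalised posteriors:
  P(Z=I)·p_I = 0.12 × 0.735186 = 0.0882223
  P(Z=II)·p_II = 0.14 × 0.729628 = 0.102148
  P(Z=III)·p_III = 0.36 × 0.717673 = 0.258362
  P(Z=IV)·p_IV = 0.38 × 0.684424 = 0.260081
Denominator: 0.0882223 + 0.102148 + 0.258362 + 0.260081 = 0.708813
Responsibility of Subpopulation IV: 0.260081 / 0.708813 ≈ 0.3669

0.3669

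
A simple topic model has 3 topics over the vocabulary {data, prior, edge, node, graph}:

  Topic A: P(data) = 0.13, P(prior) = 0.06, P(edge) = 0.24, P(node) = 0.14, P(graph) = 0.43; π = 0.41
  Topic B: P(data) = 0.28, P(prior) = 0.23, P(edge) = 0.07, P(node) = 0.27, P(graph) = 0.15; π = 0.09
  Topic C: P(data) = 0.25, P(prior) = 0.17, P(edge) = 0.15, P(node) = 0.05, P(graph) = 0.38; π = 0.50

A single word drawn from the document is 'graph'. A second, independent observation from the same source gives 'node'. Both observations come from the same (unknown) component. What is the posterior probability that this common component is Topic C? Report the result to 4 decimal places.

0.2511

Apply Bayes' rule: the posterior for each component is proportional to its prior times its likelihood at x.
Since both observations come from the same component, the likelihood for component k is f_k(x₁)·f_k(x₂).
  L_A = [0.43] × [0.14] = 0.0602
  L_B = [0.15] × [0.27] = 0.0405
  L_C = [0.38] × [0.05] = 0.019
Unnormalised posteriors:
  w_A·L_A = 0.41 × 0.0602 = 0.024682
  w_B·L_B = 0.09 × 0.0405 = 0.003645
  w_C·L_C = 0.50 × 0.019 = 0.0095
Normaliser: 0.024682 + 0.003645 + 0.0095 = 0.037827
So the posterior for Topic C is 0.0095 / 0.037827 ≈ 0.2511.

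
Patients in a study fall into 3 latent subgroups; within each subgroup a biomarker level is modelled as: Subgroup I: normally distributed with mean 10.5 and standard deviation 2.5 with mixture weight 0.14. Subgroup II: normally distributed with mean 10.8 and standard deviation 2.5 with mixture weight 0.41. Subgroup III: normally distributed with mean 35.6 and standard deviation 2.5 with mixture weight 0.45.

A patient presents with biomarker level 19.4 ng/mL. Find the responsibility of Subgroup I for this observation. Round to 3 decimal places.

0.183

Posterior ∝ prior × likelihood, so P(k | x) ∝ π_k f_k(x); normalise over all components.
Component likelihoods at x = 19.4 ng/mL:
  p_I = 0.000282444
  p_II = 0.000429869
  p_III = 1.21582e-10
Weight by the priors:
  π_I·p_I = 0.14 × 0.000282444 = 3.95422e-05
  π_II·p_II = 0.41 × 0.000429869 = 0.000176246
  π_III·p_III = 0.45 × 1.21582e-10 = 5.47121e-11
Denominator: 3.95422e-05 + 0.000176246 + 5.47121e-11 = 0.000215789
So the posterior for Subgroup I is 3.95422e-05 / 0.000215789 ≈ 0.183.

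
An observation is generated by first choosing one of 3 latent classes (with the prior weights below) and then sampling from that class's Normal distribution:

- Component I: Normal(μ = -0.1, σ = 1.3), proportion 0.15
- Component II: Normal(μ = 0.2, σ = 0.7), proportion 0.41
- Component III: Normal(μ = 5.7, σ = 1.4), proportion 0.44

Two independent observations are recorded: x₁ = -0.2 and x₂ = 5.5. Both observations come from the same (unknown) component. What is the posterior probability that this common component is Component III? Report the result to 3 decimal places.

P(component k | x) = π_k·f_k(x) / marginal(x), where marginal(x) = Σ_j π_j·f_j(x).
Since both observations come from the same component, the likelihood for component k is f_k(x₁)·f_k(x₂).
  f_I = [0.305972] × [2.86772e-05] = 8.77441e-06
  f_II = [0.484068] × [2.03008e-13] = 9.827e-14
  f_III = [3.96463e-05] × [0.282066] = 1.11829e-05
Weight by the priors:
  π_I·f_I = 0.15 × 8.77441e-06 = 1.31616e-06
  π_II·f_II = 0.41 × 9.827e-14 = 4.02907e-14
  π_III·f_III = 0.44 × 1.11829e-05 = 4.92046e-06
Evidence: 1.31616e-06 + 4.02907e-14 + 4.92046e-06 = 6.23662e-06
P(Component III | x₁, x₂) = 4.92046e-06 / 6.23662e-06 ≈ 0.789

0.789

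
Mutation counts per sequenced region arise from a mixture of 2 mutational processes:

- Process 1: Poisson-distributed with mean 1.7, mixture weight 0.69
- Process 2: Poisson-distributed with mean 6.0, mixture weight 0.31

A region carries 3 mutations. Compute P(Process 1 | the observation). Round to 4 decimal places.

Apply Bayes' rule: the posterior for each component is proportional to its prior times its likelihood at x.
Poisson probabilities:
  p_1 = 0.149587
  p_2 = 0.0892351
Unnormalised posteriors:
  P(Z=1)·p_1 = 0.69 × 0.149587 = 0.103215
  P(Z=2)·p_2 = 0.31 × 0.0892351 = 0.0276629
Sum: 0.103215 + 0.0276629 = 0.130878
Responsibility of Process 1: 0.103215 / 0.130878 ≈ 0.7886

0.7886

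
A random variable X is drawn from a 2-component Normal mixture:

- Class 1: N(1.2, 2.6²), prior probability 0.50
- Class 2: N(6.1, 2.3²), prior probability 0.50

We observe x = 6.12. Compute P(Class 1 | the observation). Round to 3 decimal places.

0.129

Apply Bayes' rule: the posterior for each component is proportional to its prior times its likelihood at x.
Normal densities:
  p_1 = (1/(2.6·√(2π)))·exp(−(6.12−1.2)²/(2·2.6²)) = 0.153439·exp(-1.79041) = 0.0256076
  p_2 = (1/(2.3·√(2π)))·exp(−(6.12−6.1)²/(2·2.3²)) = 0.173453·exp(-0.00004) = 0.173447
Weight by the priors:
  π_1·p_1 = 0.50 × 0.0256076 = 0.0128038
  π_2·p_2 = 0.50 × 0.173447 = 0.0867233
Evidence: 0.0128038 + 0.0867233 = 0.0995271
Responsibility of Class 1: 0.0128038 / 0.0995271 ≈ 0.129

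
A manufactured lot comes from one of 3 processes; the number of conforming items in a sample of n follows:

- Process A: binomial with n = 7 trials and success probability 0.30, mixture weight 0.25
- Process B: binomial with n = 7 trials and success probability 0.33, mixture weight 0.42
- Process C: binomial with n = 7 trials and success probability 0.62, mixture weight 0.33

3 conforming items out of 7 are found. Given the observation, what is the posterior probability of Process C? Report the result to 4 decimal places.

Apply Bayes' rule: the posterior for each component is proportional to its prior times its likelihood at x.
Component likelihoods at x = 3 conforming items out of 7:
  f_A = C(7,3)·0.30^3·0.70^4 = 35·0.027·0.2401 = 0.226894
  f_B = C(7,3)·0.33^3·0.67^4 = 35·0.035937·0.201511 = 0.25346
  f_C = C(7,3)·0.62^3·0.38^4 = 35·0.238328·0.0208514 = 0.173931
Prior × likelihood for each component:
  w_A·f_A = 0.25 × 0.226894 = 0.0567236
  w_B·f_B = 0.42 × 0.25346 = 0.106453
  w_C·f_C = 0.33 × 0.173931 = 0.0573973
Evidence: 0.0567236 + 0.106453 + 0.0573973 = 0.220574
P(Process C | data) ≈ 0.2602

0.2602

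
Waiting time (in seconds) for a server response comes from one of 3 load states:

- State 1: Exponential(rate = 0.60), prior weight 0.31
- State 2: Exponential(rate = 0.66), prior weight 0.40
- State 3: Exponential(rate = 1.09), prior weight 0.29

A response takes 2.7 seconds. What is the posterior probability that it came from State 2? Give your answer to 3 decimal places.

P(component k | x) = π_k·f_k(x) / marginal(x), where marginal(x) = Σ_j π_j·f_j(x).
Component likelihoods at x = 2.7 seconds:
  L_1 = 0.118739
  L_2 = 0.111079
  L_3 = 0.057451
Unnormalised posteriors:
  π_1·L_1 = 0.31 × 0.118739 = 0.0368092
  π_2·L_2 = 0.40 × 0.111079 = 0.0444315
  π_3·L_3 = 0.29 × 0.057451 = 0.0166608
Normaliser: 0.0368092 + 0.0444315 + 0.0166608 = 0.0979015
So the posterior for State 2 is 0.0444315 / 0.0979015 ≈ 0.454.

0.454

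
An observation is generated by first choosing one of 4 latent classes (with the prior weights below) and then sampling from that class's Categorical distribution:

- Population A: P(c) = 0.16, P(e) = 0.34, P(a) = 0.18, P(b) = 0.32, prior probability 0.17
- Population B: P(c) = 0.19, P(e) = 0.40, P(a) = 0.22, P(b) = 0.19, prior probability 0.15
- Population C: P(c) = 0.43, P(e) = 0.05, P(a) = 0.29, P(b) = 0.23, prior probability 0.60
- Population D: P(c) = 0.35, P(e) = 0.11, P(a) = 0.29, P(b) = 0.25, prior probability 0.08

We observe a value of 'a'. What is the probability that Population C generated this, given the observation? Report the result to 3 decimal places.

By Bayes' theorem, P(k | x) = w_k f_k(x) / Σ_j w_j f_j(x).
Component likelihoods at x = 'a':
  f_A = 0.18
  f_B = 0.22
  f_C = 0.29
  f_D = 0.29
Weight by the priors:
  w_A·f_A = 0.17 × 0.18 = 0.0306
  w_B·f_B = 0.15 × 0.22 = 0.033
  w_C·f_C = 0.60 × 0.29 = 0.174
  w_D·f_D = 0.08 × 0.29 = 0.0232
Denominator: 0.0306 + 0.033 + 0.174 + 0.0232 = 0.2608
Responsibility of Population C: 0.174 / 0.2608 ≈ 0.667

0.667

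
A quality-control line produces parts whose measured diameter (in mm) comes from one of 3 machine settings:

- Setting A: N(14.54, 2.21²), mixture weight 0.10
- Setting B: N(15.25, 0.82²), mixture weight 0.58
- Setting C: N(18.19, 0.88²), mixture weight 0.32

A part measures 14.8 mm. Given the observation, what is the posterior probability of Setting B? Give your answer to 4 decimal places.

0.9309

P(component k | x) = w_k·f_k(x) / marginal(x), where marginal(x) = Σ_j w_j·f_j(x).
Component likelihoods at x = 14.8 mm:
  L_A = 0.179272
  L_B = 0.418505
  L_C = 0.00027162
Unnormalised posteriors:
  w_A·L_A = 0.10 × 0.179272 = 0.0179272
  w_B·L_B = 0.58 × 0.418505 = 0.242733
  w_C·L_C = 0.32 × 0.00027162 = 8.69183e-05
Evidence: 0.0179272 + 0.242733 + 8.69183e-05 = 0.260747
P(Setting B | data) ≈ 0.9309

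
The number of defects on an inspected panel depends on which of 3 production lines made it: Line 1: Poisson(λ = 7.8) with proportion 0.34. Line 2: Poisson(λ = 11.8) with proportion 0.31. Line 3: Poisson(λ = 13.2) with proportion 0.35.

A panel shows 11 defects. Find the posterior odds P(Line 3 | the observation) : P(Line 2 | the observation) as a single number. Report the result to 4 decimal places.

Only the two components matter; the odds are (P(Z=i) f_i(x)) / (P(Z=j) f_j(x)).
Component likelihoods at x = 11 defects:
  L_1 = 0.0667403
  L_2 = 0.11611
  L_3 = 0.0982812
0.0343984 / 0.0359943 ≈ 0.9557

0.9557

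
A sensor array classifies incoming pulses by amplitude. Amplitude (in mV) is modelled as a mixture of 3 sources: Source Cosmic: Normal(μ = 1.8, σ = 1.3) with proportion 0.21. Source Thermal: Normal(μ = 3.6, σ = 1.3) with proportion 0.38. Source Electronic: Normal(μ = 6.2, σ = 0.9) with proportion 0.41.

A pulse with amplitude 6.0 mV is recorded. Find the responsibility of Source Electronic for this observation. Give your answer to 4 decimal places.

The responsibility of component k is w_k f_k(x) divided by Σ_j w_j f_j(x).
Evaluate each component's likelihood at the observed value:
  f_Cosmic = (1/(1.3·√(2π)))·exp(−(6.0−1.8)²/(2·1.3²)) = 0.306879·exp(-5.21893) = 0.00166116
  f_Thermal = (1/(1.3·√(2π)))·exp(−(6.0−3.6)²/(2·1.3²)) = 0.306879·exp(-1.70414) = 0.05583
  f_Electronic = (1/(0.9·√(2π)))·exp(−(6.0−6.2)²/(2·0.9²)) = 0.443269·exp(-0.02469) = 0.432458
Unnormalised posteriors:
  w_Cosmic·f_Cosmic = 0.21 × 0.00166116 = 0.000348844
  w_Thermal·f_Thermal = 0.38 × 0.05583 = 0.0212154
  w_Electronic·f_Electronic = 0.41 × 0.432458 = 0.177308
Normaliser: 0.000348844 + 0.0212154 + 0.177308 = 0.198872
Responsibility of Source Electronic: 0.177308 / 0.198872 ≈ 0.8916

0.8916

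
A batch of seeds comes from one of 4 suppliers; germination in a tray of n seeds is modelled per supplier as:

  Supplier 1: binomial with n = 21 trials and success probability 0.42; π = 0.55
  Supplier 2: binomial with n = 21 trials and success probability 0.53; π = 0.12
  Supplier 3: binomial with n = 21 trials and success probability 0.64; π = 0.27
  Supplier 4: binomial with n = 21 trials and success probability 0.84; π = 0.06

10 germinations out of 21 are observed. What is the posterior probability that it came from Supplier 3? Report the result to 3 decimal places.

0.125

By Bayes' theorem, P(k | x) = w_k f_k(x) / Σ_j w_j f_j(x).
Binomial probabilities:
  p_1 = C(21,10)·0.42^10·0.58^11 = 352716·0.000170802·0.00249866 = 0.150531
  p_2 = C(21,10)·0.53^10·0.47^11 = 352716·0.00174887·0.000247216 = 0.152497
  p_3 = C(21,10)·0.64^10·0.36^11 = 352716·0.0115292·1.31622e-05 = 0.0535245
  p_4 = C(21,10)·0.84^10·0.16^11 = 352716·0.174901·1.75922e-09 = 0.000108527
Multiply by the mixture weights:
  w_1·p_1 = 0.55 × 0.150531 = 0.0827921
  w_2·p_2 = 0.12 × 0.152497 = 0.0182996
  w_3·p_3 = 0.27 × 0.0535245 = 0.0144516
  w_4·p_4 = 0.06 × 0.000108527 = 6.51162e-06
Sum: 0.0827921 + 0.0182996 + 0.0144516 + 6.51162e-06 = 0.11555
Responsibility of Supplier 3: 0.0144516 / 0.11555 ≈ 0.125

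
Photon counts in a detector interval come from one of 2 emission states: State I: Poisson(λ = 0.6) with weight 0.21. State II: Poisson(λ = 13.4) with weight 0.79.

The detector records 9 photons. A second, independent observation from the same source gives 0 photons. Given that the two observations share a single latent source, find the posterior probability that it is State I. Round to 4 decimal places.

Posterior ∝ prior × likelihood, so P(k | x) ∝ w_k f_k(x); normalise over all components.
Since both observations come from the same component, the likelihood for component k is f_k(x₁)·f_k(x₂).
  f_I = [e^(−0.6)·0.6^9/9! = 1.52413e-08] × [0.548812] = 8.36459e-09
  f_II = [e^(−13.4)·13.4^9/9! = 0.0581613] × [1.51514e-06] = 8.81227e-08
Unnormalised posteriors:
  w_I·f_I = 0.21 × 8.36459e-09 = 1.75656e-09
  w_II·f_II = 0.79 × 8.81227e-08 = 6.9617e-08
Normaliser: 1.75656e-09 + 6.9617e-08 = 7.13735e-08
Responsibility of State I: 1.75656e-09 / 7.13735e-08 ≈ 0.0246

0.0246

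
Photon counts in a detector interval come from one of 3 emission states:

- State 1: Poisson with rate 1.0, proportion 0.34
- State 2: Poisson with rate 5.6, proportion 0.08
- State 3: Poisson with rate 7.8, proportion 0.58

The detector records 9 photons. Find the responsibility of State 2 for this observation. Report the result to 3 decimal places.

The responsibility of component k is π_k f_k(x) divided by Σ_j π_j f_j(x).
Poisson probabilities:
  p_1 = e^(−1.0)·1.0^9/9! = 1.01378e-06
  p_2 = e^(−5.6)·5.6^9/9! = 0.0551925
  p_3 = e^(−7.8)·7.8^9/9! = 0.120668
Unnormalised posteriors:
  π_1·p_1 = 0.34 × 1.01378e-06 = 3.44684e-07
  π_2·p_2 = 0.08 × 0.0551925 = 0.0044154
  π_3·p_3 = 0.58 × 0.120668 = 0.0699873
Evidence: 3.44684e-07 + 0.0044154 + 0.0699873 = 0.0744031
Responsibility of State 2: 0.0044154 / 0.0744031 ≈ 0.059

0.059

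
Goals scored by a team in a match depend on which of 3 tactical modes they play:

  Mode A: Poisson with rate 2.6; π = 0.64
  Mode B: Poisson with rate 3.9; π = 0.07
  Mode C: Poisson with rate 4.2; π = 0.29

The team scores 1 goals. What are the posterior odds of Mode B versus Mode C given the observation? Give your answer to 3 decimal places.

Posterior odds = (P(Z=i) f_i(x)) / (P(Z=j) f_j(x)); the normalising sum cancels.
Poisson probabilities:
  p_A = e^(−2.6)·2.6^1/1! = 0.193111
  p_B = e^(−3.9)·3.9^1/1! = 0.0789435
  p_C = e^(−4.2)·4.2^1/1! = 0.0629814
Posterior odds = (P(Z=B)·p_B) / (P(Z=C)·p_C) = (0.07·0.0789435) / (0.29·0.0629814) = 0.00552604 / 0.0182646 ≈ 0.303

0.303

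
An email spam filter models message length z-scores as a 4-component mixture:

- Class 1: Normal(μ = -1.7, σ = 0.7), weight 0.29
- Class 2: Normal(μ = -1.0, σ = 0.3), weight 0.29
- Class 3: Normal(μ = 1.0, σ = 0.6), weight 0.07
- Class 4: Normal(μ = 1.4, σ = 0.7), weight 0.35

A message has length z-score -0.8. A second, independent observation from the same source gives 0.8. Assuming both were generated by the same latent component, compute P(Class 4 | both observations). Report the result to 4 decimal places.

The responsibility of component k is w_k f_k(x) divided by Σ_j w_j f_j(x).
Since both observations come from the same component, the likelihood for component k is f_k(x₁)·f_k(x₂).
  p_1 = [(1/(0.7·√(2π)))·exp(−(-0.8−-1.7)²/(2·0.7²)) = 0.569918·exp(-0.82653) = 0.249376] × [0.000968449] = 0.000241508
  p_2 = [(1/(0.3·√(2π)))·exp(−(-0.8−-1.0)²/(2·0.3²)) = 1.329808·exp(-0.22222) = 1.06483] × [2.02529e-08] = 2.15659e-08
  p_3 = [(1/(0.6·√(2π)))·exp(−(-0.8−1.0)²/(2·0.6²)) = 0.664904·exp(-4.50000) = 0.00738641] × [0.628972] = 0.00464585
  p_4 = [(1/(0.7·√(2π)))·exp(−(-0.8−1.4)²/(2·0.7²)) = 0.569918·exp(-4.93878) = 0.00408253] × [0.394707] = 0.0016114
Prior × likelihood for each component:
  w_1·p_1 = 0.29 × 0.000241508 = 7.00373e-05
  w_2·p_2 = 0.29 × 2.15659e-08 = 6.2541e-09
  w_3·p_3 = 0.07 × 0.00464585 = 0.000325209
  w_4·p_4 = 0.35 × 0.0016114 = 0.000563991
Denominator: 7.00373e-05 + 6.2541e-09 + 0.000325209 + 0.000563991 = 0.000959244
Responsibility of Class 4: 0.000563991 / 0.000959244 ≈ 0.5880

0.5880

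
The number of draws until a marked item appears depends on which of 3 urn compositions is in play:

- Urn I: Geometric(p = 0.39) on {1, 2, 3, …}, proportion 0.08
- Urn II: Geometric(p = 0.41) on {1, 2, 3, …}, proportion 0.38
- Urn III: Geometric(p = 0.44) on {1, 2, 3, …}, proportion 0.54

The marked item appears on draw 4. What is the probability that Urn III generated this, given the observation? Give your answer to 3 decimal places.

0.516

P(component k | x) = w_k·f_k(x) / marginal(x), where marginal(x) = Σ_j w_j·f_j(x).
Evaluate each component's likelihood at the observed value:
  f_I = 0.0885226
  f_II = 0.0842054
  f_III = 0.077271
Unnormalised posteriors:
  w_I·f_I = 0.08 × 0.0885226 = 0.00708181
  w_II·f_II = 0.38 × 0.0842054 = 0.031998
  w_III·f_III = 0.54 × 0.077271 = 0.0417264
Normaliser: 0.00708181 + 0.031998 + 0.0417264 = 0.0808062
P(Urn III | x) ≈ 0.516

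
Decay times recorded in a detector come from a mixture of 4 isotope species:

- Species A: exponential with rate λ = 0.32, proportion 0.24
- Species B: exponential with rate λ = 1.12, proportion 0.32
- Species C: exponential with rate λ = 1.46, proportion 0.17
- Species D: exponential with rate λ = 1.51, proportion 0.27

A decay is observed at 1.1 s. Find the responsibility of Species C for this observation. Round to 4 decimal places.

P(component k | x) = P(Z=k)·f_k(x) / marginal(x), where marginal(x) = Σ_j P(Z=j)·f_j(x).
Evaluate each component's likelihood at the observed value:
  L_A = 0.22505
  L_B = 0.326714
  L_C = 0.293006
  L_D = 0.286823
Weight by the priors:
  P(Z=A)·L_A = 0.24 × 0.22505 = 0.0540119
  P(Z=B)·L_B = 0.32 × 0.326714 = 0.104548
  P(Z=C)·L_C = 0.17 × 0.293006 = 0.049811
  P(Z=D)·L_D = 0.27 × 0.286823 = 0.0774422
Sum: 0.0540119 + 0.104548 + 0.049811 + 0.0774422 = 0.285813
So the posterior for Species C is 0.049811 / 0.285813 ≈ 0.1743.

0.1743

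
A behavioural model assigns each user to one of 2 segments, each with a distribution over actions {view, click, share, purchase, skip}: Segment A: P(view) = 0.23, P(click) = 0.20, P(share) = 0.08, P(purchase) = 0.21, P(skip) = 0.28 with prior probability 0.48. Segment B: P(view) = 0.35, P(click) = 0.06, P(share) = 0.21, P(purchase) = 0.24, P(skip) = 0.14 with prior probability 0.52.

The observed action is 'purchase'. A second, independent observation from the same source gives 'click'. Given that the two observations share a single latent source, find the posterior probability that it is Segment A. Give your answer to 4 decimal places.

Posterior ∝ prior × likelihood, so P(k | x) ∝ w_k f_k(x); normalise over all components.
Since both observations come from the same component, the likelihood for component k is f_k(x₁)·f_k(x₂).
  p_A = [0.21] × [0.2] = 0.042
  p_B = [0.24] × [0.06] = 0.0144
Multiply by the mixture weights:
  w_A·p_A = 0.48 × 0.042 = 0.02016
  w_B·p_B = 0.52 × 0.0144 = 0.007488
Marginal: 0.02016 + 0.007488 = 0.027648
P(Segment A | x₁, x₂) = 0.02016 / 0.027648 ≈ 0.7292

0.7292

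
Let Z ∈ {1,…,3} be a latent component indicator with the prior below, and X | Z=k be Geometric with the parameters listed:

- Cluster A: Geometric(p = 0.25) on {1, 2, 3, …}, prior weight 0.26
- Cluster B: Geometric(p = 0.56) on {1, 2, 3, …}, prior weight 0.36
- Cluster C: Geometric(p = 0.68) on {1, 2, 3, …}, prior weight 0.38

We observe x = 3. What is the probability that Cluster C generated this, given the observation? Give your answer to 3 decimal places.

0.259

By Bayes' theorem, P(k | x) = π_k f_k(x) / Σ_j π_j f_j(x).
Evaluate each component's likelihood at the observed value:
  L_A = 0.140625
  L_B = 0.108416
  L_C = 0.069632
Unnormalised posteriors:
  π_A·L_A = 0.26 × 0.140625 = 0.0365625
  π_B·L_B = 0.36 × 0.108416 = 0.0390298
  π_C·L_C = 0.38 × 0.069632 = 0.0264602
Sum: 0.0365625 + 0.0390298 + 0.0264602 = 0.102052
P(Cluster C | x) ≈ 0.259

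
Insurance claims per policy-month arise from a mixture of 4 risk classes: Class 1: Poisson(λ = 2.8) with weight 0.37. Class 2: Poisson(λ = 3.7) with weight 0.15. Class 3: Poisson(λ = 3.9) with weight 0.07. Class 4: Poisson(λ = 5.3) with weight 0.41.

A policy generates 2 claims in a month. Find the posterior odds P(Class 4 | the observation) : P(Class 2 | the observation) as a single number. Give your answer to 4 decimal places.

Since P(k|x) ∝ w_k f_k(x), the posterior odds are w_i f_i(x) / (w_j f_j(x)).
Component likelihoods at x = 2 claims:
  f_1 = e^(−2.8)·2.8^2/2! = 0.238375
  f_2 = e^(−3.7)·3.7^2/2! = 0.169233
  f_3 = e^(−3.9)·3.9^2/2! = 0.15394
  f_4 = e^(−5.3)·5.3^2/2! = 0.0701069
Posterior odds = (w_4·f_4) / (w_2·f_2) = (0.41·0.0701069) / (0.15·0.169233) = 0.0287438 / 0.0253849 ≈ 1.1323

1.1323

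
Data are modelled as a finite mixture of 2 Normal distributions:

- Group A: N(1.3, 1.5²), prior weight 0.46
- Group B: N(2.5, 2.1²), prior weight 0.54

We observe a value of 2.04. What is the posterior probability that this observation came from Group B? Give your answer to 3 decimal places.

0.480

The responsibility of component k is w_k f_k(x) divided by Σ_j w_j f_j(x).
Evaluate each component's likelihood at the observed value:
  f_A = (1/(1.5·√(2π)))·exp(−(2.04−1.3)²/(2·1.5²)) = 0.265962·exp(-0.12169) = 0.235489
  f_B = (1/(2.1·√(2π)))·exp(−(2.04−2.5)²/(2·2.1²)) = 0.189973·exp(-0.02399) = 0.185469
Unnormalised posteriors:
  w_A·f_A = 0.46 × 0.235489 = 0.108325
  w_B·f_B = 0.54 × 0.185469 = 0.100153
Evidence: 0.108325 + 0.100153 = 0.208478
So the posterior for Group B is 0.100153 / 0.208478 ≈ 0.480.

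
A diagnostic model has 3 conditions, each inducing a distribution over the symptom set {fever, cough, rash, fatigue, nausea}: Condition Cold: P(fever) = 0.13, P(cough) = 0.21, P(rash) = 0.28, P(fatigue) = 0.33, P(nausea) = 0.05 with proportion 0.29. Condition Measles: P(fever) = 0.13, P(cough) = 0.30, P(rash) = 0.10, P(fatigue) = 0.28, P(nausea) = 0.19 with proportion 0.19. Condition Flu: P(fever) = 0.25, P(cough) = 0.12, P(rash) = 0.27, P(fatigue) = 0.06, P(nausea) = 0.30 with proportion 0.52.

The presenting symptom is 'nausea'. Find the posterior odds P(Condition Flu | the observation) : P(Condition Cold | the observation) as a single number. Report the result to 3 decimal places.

10.759

Posterior odds = (π_i f_i(x)) / (π_j f_j(x)); the normalising sum cancels.
Evaluate each component's likelihood at the observed value:
  L_Cold = 0.05
  L_Measles = 0.19
  L_Flu = 0.3
0.156 / 0.0145 ≈ 10.759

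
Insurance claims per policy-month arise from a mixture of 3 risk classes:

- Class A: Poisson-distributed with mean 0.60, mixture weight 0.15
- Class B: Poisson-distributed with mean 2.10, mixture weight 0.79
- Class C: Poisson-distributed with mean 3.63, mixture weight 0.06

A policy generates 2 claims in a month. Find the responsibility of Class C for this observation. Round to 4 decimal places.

The responsibility of component k is w_k f_k(x) divided by Σ_j w_j f_j(x).
Evaluate each component's likelihood at the observed value:
  f_A = 0.0987861
  f_B = 0.270016
  f_C = 0.174701
Multiply by the mixture weights:
  w_A·f_A = 0.15 × 0.0987861 = 0.0148179
  w_B·f_B = 0.79 × 0.270016 = 0.213313
  w_C·f_C = 0.06 × 0.174701 = 0.010482
Marginal: 0.0148179 + 0.213313 + 0.010482 = 0.238613
P(Class C | x) ≈ 0.0439

0.0439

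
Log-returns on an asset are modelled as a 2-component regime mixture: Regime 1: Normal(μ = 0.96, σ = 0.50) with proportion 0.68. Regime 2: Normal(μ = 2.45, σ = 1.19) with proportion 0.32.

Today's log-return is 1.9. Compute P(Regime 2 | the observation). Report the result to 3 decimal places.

0.510

By Bayes' theorem, P(k | x) = π_k f_k(x) / Σ_j π_j f_j(x).
Normal densities:
  p_1 = (1/(0.50·√(2π)))·exp(−(1.9−0.96)²/(2·0.50²)) = 0.797885·exp(-1.76720) = 0.136287
  p_2 = (1/(1.19·√(2π)))·exp(−(1.9−2.45)²/(2·1.19²)) = 0.335246·exp(-0.10681) = 0.301285
Prior × likelihood for each component:
  π_1·p_1 = 0.68 × 0.136287 = 0.0926752
  π_2·p_2 = 0.32 × 0.301285 = 0.0964111
Evidence: 0.0926752 + 0.0964111 = 0.189086
P(Regime 2 | 1.9) = 0.0964111 / 0.189086 ≈ 0.510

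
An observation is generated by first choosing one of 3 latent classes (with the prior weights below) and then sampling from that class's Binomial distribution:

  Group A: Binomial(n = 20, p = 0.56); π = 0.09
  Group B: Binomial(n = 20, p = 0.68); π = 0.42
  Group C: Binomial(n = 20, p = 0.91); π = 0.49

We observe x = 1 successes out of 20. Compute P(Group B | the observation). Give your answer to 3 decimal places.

0.013

Apply Bayes' rule: the posterior for each component is proportional to its prior times its likelihood at x.
Component likelihoods at x = 1 successes out of 20:
  p_A = C(20,1)·0.56^1·0.44^19 = 20·0.56·1.68113e-07 = 1.88286e-06
  p_B = C(20,1)·0.68^1·0.32^19 = 20·0.68·3.96141e-10 = 5.38752e-09
  p_C = C(20,1)·0.91^1·0.09^19 = 20·0.91·1.35085e-20 = 2.45855e-19
Prior × likelihood for each component:
  w_A·p_A = 0.09 × 1.88286e-06 = 1.69458e-07
  w_B·p_B = 0.42 × 5.38752e-09 = 2.26276e-09
  w_C·p_C = 0.49 × 2.45855e-19 = 1.20469e-19
Denominator: 1.69458e-07 + 2.26276e-09 + 1.20469e-19 = 1.7172e-07
P(Group B | the observation) = 2.26276e-09 / 1.7172e-07 ≈ 0.013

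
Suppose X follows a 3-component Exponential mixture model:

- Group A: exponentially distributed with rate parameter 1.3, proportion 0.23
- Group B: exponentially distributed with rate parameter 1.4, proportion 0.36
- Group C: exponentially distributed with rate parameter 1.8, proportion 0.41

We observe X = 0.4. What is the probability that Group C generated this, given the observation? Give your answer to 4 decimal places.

0.4355

Apply Bayes' rule: the posterior for each component is proportional to its prior times its likelihood at x.
Evaluate each component's likelihood at the observed value:
  f_A = 0.772877
  f_B = 0.799693
  f_C = 0.876154
Weight by the priors:
  w_A·f_A = 0.23 × 0.772877 = 0.177762
  w_B·f_B = 0.36 × 0.799693 = 0.287889
  w_C·f_C = 0.41 × 0.876154 = 0.359223
Denominator: 0.177762 + 0.287889 + 0.359223 = 0.824874
P(Group C | the observation) = 0.359223 / 0.824874 ≈ 0.4355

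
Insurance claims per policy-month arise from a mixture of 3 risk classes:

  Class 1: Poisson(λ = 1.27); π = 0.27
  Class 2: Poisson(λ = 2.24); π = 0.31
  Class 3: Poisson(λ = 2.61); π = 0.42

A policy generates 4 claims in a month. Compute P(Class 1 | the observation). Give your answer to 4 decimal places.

The responsibility of component k is P(Z=k) f_k(x) divided by Σ_j P(Z=j) f_j(x).
Component likelihoods at x = 4 claims:
  f_1 = e^(−1.27)·1.27^4/4! = 0.0304404
  f_2 = e^(−2.24)·2.24^4/4! = 0.111676
  f_3 = e^(−2.61)·2.61^4/4! = 0.142181
Unnormalised posteriors:
  P(Z=1)·f_1 = 0.27 × 0.0304404 = 0.00821889
  P(Z=2)·f_2 = 0.31 × 0.111676 = 0.0346197
  P(Z=3)·f_3 = 0.42 × 0.142181 = 0.0597161
Normaliser: 0.00821889 + 0.0346197 + 0.0597161 = 0.102555
Responsibility of Class 1: 0.00821889 / 0.102555 ≈ 0.0801

0.0801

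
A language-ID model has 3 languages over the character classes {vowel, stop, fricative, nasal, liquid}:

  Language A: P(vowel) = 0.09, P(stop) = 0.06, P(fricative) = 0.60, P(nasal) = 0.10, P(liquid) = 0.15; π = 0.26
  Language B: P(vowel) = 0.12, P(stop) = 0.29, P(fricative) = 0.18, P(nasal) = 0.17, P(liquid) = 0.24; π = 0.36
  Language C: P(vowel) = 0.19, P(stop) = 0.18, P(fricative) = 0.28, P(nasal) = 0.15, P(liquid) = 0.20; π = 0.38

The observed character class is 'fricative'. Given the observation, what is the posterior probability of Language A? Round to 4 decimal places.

0.4768

P(component k | x) = π_k·f_k(x) / marginal(x), where marginal(x) = Σ_j π_j·f_j(x).
Evaluate each component's likelihood at the observed value:
  f_A = 0.6
  f_B = 0.18
  f_C = 0.28
Unnormalised posteriors:
  π_A·f_A = 0.26 × 0.6 = 0.156
  π_B·f_B = 0.36 × 0.18 = 0.0648
  π_C·f_C = 0.38 × 0.28 = 0.1064
Evidence: 0.156 + 0.0648 + 0.1064 = 0.3272
P(Language A | the observation) ≈ 0.4768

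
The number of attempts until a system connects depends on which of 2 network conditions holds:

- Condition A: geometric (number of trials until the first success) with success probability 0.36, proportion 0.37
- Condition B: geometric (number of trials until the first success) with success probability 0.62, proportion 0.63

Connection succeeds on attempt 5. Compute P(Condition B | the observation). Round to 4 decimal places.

0.2671

Apply Bayes' rule: the posterior for each component is proportional to its prior times its likelihood at x.
Geometric probabilities:
  L_A = 0.060398
  L_B = 0.0129278
Multiply by the mixture weights:
  w_A·L_A = 0.37 × 0.060398 = 0.0223473
  w_B·L_B = 0.63 × 0.0129278 = 0.00814454
Marginal: 0.0223473 + 0.00814454 = 0.0304918
So the posterior for Condition B is 0.00814454 / 0.0304918 ≈ 0.2671.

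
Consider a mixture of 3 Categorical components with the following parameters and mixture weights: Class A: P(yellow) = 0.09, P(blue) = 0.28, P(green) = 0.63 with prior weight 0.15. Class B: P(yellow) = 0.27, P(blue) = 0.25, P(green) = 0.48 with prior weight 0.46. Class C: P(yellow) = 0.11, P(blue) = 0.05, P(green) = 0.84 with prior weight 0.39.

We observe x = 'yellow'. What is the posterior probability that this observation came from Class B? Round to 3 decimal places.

0.688

P(component k | x) = π_k·f_k(x) / marginal(x), where marginal(x) = Σ_j π_j·f_j(x).
Categorical probabilities:
  f_A = P(yellow | comp) = 0.09
  f_B = P(yellow | comp) = 0.27
  f_C = P(yellow | comp) = 0.11
Weight by the priors:
  π_A·f_A = 0.15 × 0.09 = 0.0135
  π_B·f_B = 0.46 × 0.27 = 0.1242
  π_C·f_C = 0.39 × 0.11 = 0.0429
Marginal: 0.0135 + 0.1242 + 0.0429 = 0.1806
So the posterior for Class B is 0.1242 / 0.1806 ≈ 0.688.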